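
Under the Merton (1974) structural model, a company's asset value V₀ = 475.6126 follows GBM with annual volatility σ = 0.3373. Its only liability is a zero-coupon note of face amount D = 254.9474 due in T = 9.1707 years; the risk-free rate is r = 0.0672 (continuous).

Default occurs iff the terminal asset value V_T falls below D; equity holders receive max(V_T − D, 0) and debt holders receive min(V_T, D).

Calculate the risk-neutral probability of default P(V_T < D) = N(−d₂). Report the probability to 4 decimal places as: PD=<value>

PD=0.2410

Equity is a call on the firm's assets struck at D = 254.9474:
d₁ = [ln(V₀/D) + (r + σ²/2)T] / (σ√T)
   = [ln(475.6126/254.9474) + (0.0672 + 0.5·0.3373²)·9.1707] / (0.3373·√9.1707)
   = [0.623546 + 1.137952] / 1.021451 = 1.724506
d₂ = d₁ − σ√T = 1.724506 − 1.021451 = 0.703055
risk-neutral PD = N(−d₂) = N(-0.703055) = 0.241011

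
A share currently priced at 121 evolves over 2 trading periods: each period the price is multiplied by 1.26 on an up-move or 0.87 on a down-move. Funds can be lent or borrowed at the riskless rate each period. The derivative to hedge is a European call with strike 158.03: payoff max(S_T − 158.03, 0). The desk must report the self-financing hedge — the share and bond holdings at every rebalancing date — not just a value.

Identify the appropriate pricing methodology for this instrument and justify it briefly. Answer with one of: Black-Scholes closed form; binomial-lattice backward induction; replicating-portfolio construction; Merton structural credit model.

Key observation: the mandate to exhibit the hedge at every date and state singles out the replicating-portfolio construction on the 2-period tree with factors 1.26 and 0.87 from 121.

framework: replicating-portfolio construction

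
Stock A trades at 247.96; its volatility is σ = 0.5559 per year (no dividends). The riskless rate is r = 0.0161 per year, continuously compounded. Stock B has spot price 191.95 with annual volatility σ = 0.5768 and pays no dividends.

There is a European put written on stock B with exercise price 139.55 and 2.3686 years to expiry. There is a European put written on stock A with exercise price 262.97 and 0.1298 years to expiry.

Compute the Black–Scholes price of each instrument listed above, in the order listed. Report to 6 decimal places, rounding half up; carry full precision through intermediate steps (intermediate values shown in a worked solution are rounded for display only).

[stock B put K=139.55]
σ√T = 0.5768·√2.3686 = 0.887710
d₁ = (ln(S/K) + (r+σ²/2)T) / (σ√T) = (ln(191.95/139.55) + (0.0161+0.5768²/2)·2.3686) / 0.887710 = (0.318812 + 0.432149) / 0.887710 = 0.845953
d₂ = d₁ − σ√T = 0.845953 − 0.887710 = -0.041757
e^{−rT} = 0.962584
N(−d₁) = 0.198789,  N(−d₂) = 0.516654
price = K·e^{−rT}·N(−d₂) − S·N(−d₁) = 69.401343 − 38.157641 = 31.243703
[stock A put K=262.97]
σ√T = 0.5559·√0.1298 = 0.200278
d₁ = (ln(S/K) + (r+σ²/2)T) / (σ√T) = (ln(247.96/262.97) + (0.0161+0.5559²/2)·0.1298) / 0.200278 = (-0.058773 + 0.022145) / 0.200278 = -0.182881
d₂ = d₁ − σ√T = -0.182881 − 0.200278 = -0.383159
e^{−rT} = 0.997912
N(−d₁) = 0.572554,  N(−d₂) = 0.649199
price = K·e^{−rT}·N(−d₂) − S·N(−d₁) = 170.363478 − 141.970525 = 28.392952

price(stock B put K=139.55) = 31.243703
price(stock A put K=262.97) = 28.392952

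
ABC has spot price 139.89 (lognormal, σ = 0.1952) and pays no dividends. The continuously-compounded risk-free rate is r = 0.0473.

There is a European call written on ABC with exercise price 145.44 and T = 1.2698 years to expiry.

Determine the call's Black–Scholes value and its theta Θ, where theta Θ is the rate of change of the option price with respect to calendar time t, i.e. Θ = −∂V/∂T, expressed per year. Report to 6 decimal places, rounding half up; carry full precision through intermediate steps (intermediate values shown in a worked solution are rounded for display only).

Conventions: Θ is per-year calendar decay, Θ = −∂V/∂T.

σ√T = 0.1952·√1.2698 = 0.219962
d₁ = (ln(S/K) + (r+σ²/2)T) / (σ√T) = (ln(139.89/145.44) + (0.0473+0.1952²/2)·1.2698) / 0.219962 = (-0.038907 + 0.084253) / 0.219962 = 0.206154
d₂ = d₁ − σ√T = 0.206154 − 0.219962 = -0.013808
e^{−rT} = 0.941707
N(d₁) = 0.581665,  N(d₂) = 0.494491
Call price V = S·N(d₁) − K·e^{−rT}·N(d₂) = 81.369049 − 67.726440 = 13.642609
φ(d₁) = (1/√(2π))·e^{−d₁²/2} = 0.390554
Θ = −S·φ(d₁)·σ/(2√T) − r·K·e^{−rT}·N(d₂) = −4.732061 − 3.203461 = -7.935521

price = 13.642609
Θ = -7.935521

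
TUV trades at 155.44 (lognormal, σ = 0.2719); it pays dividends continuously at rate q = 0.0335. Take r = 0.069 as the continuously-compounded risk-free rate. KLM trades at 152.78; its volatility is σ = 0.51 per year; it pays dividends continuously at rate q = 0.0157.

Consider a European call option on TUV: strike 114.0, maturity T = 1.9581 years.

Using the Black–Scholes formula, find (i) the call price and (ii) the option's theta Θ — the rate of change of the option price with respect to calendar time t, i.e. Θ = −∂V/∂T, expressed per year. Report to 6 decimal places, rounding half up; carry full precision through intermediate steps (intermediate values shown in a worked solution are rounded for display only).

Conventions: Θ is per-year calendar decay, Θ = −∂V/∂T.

σ√T = 0.2719·√1.9581 = 0.380475
d₁ = (ln(S/K) + (r−q+σ²/2)T) / (σ√T) = (ln(155.44/114.0) + (0.069−0.0335+0.2719²/2)·1.9581) / 0.380475 = (0.310061 + 0.141893) / 0.380475 = 1.187868
d₂ = d₁ − σ√T = 1.187868 − 0.380475 = 0.807393
e^{−rT} = 0.873621
e^{−qT} = 0.936509
N(d₁) = 0.882557,  N(d₂) = 0.790280
Call price V = S·e^{−qT}·N(d₁) − K·e^{−rT}·N(d₂) = 128.474691 − 78.706160 = 49.768530
φ(d₁) = (1/√(2π))·e^{−d₁²/2} = 0.197019
Θ = −S·e^{−qT}·φ(d₁)·σ/(2√T) + q·S·e^{−qT}·N(d₁) − r·K·e^{−rT}·N(d₂) = −2.786410 + 4.303902 − 5.430725 = -3.913233

price = 49.768530
Θ = -3.913233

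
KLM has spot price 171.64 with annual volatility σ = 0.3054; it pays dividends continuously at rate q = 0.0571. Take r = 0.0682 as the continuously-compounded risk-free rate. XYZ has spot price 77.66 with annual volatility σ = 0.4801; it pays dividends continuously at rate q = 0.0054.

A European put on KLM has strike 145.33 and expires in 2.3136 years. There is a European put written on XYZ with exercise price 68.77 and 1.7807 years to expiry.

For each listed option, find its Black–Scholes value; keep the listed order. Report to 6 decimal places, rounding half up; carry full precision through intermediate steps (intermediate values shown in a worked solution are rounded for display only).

[KLM put K=145.33]
σ√T = 0.3054·√2.3136 = 0.464529
d₁ = (ln(S/K) + (r−q+σ²/2)T) / (σ√T) = (ln(171.64/145.33) + (0.0682−0.0571+0.3054²/2)·2.3136) / 0.464529 = (0.166392 + 0.133575) / 0.464529 = 0.645744
d₂ = d₁ − σ√T = 0.645744 − 0.464529 = 0.181214
e^{−rT} = 0.854031
e^{−qT} = 0.876248
N(−d₁) = 0.259223,  N(−d₂) = 0.428100
price = K·e^{−rT}·N(−d₂) − S·e^{−qT}·N(−d₁) = 53.134166 − 38.986862 = 14.147304
[XYZ put K=68.77]
σ√T = 0.4801·√1.7807 = 0.640659
d₁ = (ln(S/K) + (r−q+σ²/2)T) / (σ√T) = (ln(77.66/68.77) + (0.0682−0.0054+0.4801²/2)·1.7807) / 0.640659 = (0.121573 + 0.317050) / 0.640659 = 0.684643
d₂ = d₁ − σ√T = 0.684643 − 0.640659 = 0.043984
e^{−rT} = 0.885641
e^{−qT} = 0.990430
N(−d₁) = 0.246785,  N(−d₂) = 0.482459
price = K·e^{−rT}·N(−d₂) − S·e^{−qT}·N(−d₁) = 29.384400 − 18.981889 = 10.402511

price(KLM put K=145.33) = 14.147304
price(XYZ put K=68.77) = 10.402511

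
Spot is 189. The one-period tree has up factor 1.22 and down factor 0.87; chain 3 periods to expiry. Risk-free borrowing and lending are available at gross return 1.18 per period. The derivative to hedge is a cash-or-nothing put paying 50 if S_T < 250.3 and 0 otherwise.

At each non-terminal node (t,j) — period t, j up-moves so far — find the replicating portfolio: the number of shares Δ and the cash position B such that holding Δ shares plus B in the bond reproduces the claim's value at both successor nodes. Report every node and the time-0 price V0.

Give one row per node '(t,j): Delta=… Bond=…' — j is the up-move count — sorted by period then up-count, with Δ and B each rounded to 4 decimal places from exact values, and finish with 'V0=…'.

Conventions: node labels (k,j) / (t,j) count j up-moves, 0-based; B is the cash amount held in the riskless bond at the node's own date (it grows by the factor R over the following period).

No-arbitrage ⇒ martingale measure with p* = (R−d)/(u−d) = 0.8857.
Terminal payoffs: V(3,0)=50.0000, V(3,1)=50.0000, V(3,2)=50.0000, V(3,3)=0.0000
(2,0): S=143.0541. Δ = (V_up−V_dn)/(S_up−S_dn) = (50.0000−50.0000)/(174.5260−124.4571) = 0.0000. V = [p*·50.0000 + (1−p*)·50.0000]/1.18 = 42.3729. B = V − Δ·S = 42.3729.
(2,1): S=200.6046. Δ = (V_up−V_dn)/(S_up−S_dn) = (50.0000−50.0000)/(244.7376−174.5260) = 0.0000. V = [p*·50.0000 + (1−p*)·50.0000]/1.18 = 42.3729. B = V − Δ·S = 42.3729.
(2,2): S=281.3076. Δ = (V_up−V_dn)/(S_up−S_dn) = (0.0000−50.0000)/(343.1953−244.7376) = -0.5078. V = [p*·0.0000 + (1−p*)·50.0000]/1.18 = 4.8426. B = V − Δ·S = 147.6998.
(1,0): S=164.4300. Δ = (V_up−V_dn)/(S_up−S_dn) = (42.3729−42.3729)/(200.6046−143.0541) = 0.0000. V = [p*·42.3729 + (1−p*)·42.3729]/1.18 = 35.9092. B = V − Δ·S = 35.9092.
(1,1): S=230.5800. Δ = (V_up−V_dn)/(S_up−S_dn) = (4.8426−42.3729)/(281.3076−200.6046) = -0.4650. V = [p*·4.8426 + (1−p*)·42.3729]/1.18 = 7.7388. B = V − Δ·S = 114.9681.
(0,0): S=189.0000. Δ = (V_up−V_dn)/(S_up−S_dn) = (7.7388−35.9092)/(230.5800−164.4300) = -0.4259. V = [p*·7.7388 + (1−p*)·35.9092]/1.18 = 9.2867. B = V − Δ·S = 89.7736.
Verification: the root portfolio costs Δ(0,0)·S0 + B(0,0) = 9.2867, matching V0.

(0,0): Delta=-0.4259 Bond=89.7736
(1,0): Delta=0.0000 Bond=35.9092
(1,1): Delta=-0.4650 Bond=114.9681
(2,0): Delta=0.0000 Bond=42.3729
(2,1): Delta=0.0000 Bond=42.3729
(2,2): Delta=-0.5078 Bond=147.6998
V0=9.2867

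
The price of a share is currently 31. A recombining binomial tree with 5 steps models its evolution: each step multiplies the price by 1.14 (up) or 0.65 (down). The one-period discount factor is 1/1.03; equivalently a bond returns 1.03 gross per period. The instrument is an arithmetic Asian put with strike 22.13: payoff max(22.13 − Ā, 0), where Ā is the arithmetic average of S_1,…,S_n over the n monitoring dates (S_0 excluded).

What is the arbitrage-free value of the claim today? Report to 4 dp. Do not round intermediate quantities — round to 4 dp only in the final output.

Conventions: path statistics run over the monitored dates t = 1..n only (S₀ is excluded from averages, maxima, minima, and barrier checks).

price = 0.5318

Under the martingale measure an up-move has probability p* = 0.7755; value the claim as the probability-weighted average of per-path payoffs, discounted 5 periods at R = 1.03.
Enumerate all 2^5 = 32 price paths (U = up ×1.14, D = down ×0.65); each path with k up-moves has probability p*^k·(1−p*)^(5−k).
DDDDD: Ā=10.1783, payoff=11.9517, prob=0.000570
UDDDD: Ā=17.8512, payoff=4.2788, prob=0.001970
DUDDD: Ā=14.8132, payoff=7.3168, prob=0.001970
UUDDD: Ā=25.9800, payoff=0.0000, prob=0.006804
DDUDD: Ā=12.8385, payoff=9.2915, prob=0.001970
UDUDD: Ā=22.5167, payoff=0.0000, prob=0.006804
DUUDD: Ā=19.4787, payoff=2.6513, prob=0.006804
UUUDD: Ā=34.1626, payoff=0.0000, prob=0.023505
DDDUD: Ā=11.5549, payoff=10.5751, prob=0.001970
UDDUD: Ā=20.2655, payoff=1.8645, prob=0.006804
DUDUD: Ā=17.2275, payoff=4.9025, prob=0.006804
UUDUD: Ā=30.2144, payoff=0.0000, prob=0.023505
DDUUD: Ā=15.2528, payoff=6.8772, prob=0.006804
UDUUD: Ā=26.7511, payoff=0.0000, prob=0.023505
DUUUD: Ā=23.7131, payoff=0.0000, prob=0.023505
UUUUD: Ā=41.5892, payoff=0.0000, prob=0.081198
DDDDU: Ā=10.7206, payoff=11.4094, prob=0.001970
UDDDU: Ā=18.8023, payoff=3.3277, prob=0.006804
DUDDU: Ā=15.7643, payoff=6.3657, prob=0.006804
UUDDU: Ā=27.6481, payoff=0.0000, prob=0.023505
DDUDU: Ā=13.7896, payoff=8.3404, prob=0.006804
UDUDU: Ā=24.1848, payoff=0.0000, prob=0.023505
DUUDU: Ā=21.1468, payoff=0.9832, prob=0.023505
UUUDU: Ā=37.0882, payoff=0.0000, prob=0.081198
DDDUU: Ā=12.5060, payoff=9.6240, prob=0.006804
UDDUU: Ā=21.9336, payoff=0.1964, prob=0.023505
DUDUU: Ā=18.8956, payoff=3.2344, prob=0.023505
UUDUU: Ā=33.1400, payoff=0.0000, prob=0.081198
DDUUU: Ā=16.9209, payoff=5.2091, prob=0.023505
UDUUU: Ā=29.6767, payoff=0.0000, prob=0.081198
DUUUU: Ā=26.6387, payoff=0.0000, prob=0.081198
UUUUU: Ā=46.7202, payoff=0.0000, prob=0.280503
Price = Σ prob·payoff / R^5 = 0.616498 / 1.159274 = 0.5318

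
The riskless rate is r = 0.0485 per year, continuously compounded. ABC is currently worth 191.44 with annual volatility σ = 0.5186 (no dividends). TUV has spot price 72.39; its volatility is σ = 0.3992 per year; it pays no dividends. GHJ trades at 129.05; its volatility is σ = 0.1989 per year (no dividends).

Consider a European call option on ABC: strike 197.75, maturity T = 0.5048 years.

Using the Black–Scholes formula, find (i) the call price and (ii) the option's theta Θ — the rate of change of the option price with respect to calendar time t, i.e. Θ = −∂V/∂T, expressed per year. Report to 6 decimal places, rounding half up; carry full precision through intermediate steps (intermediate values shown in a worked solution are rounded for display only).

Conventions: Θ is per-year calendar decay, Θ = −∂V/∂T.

price = 27.336748
Θ = -31.423261

σ√T = 0.5186·√0.5048 = 0.368462
d₁ = (ln(S/K) + (r+σ²/2)T) / (σ√T) = (ln(191.44/197.75) + (0.0485+0.5186²/2)·0.5048) / 0.368462 = (-0.032429 + 0.092365) / 0.368462 = 0.162664
d₂ = d₁ − σ√T = 0.162664 − 0.368462 = -0.205797
e^{−rT} = 0.975814
N(d₁) = 0.564609,  N(d₂) = 0.418475
Call price V = S·N(d₁) − K·e^{−rT}·N(d₂) = 108.088686 − 80.751938 = 27.336748
φ(d₁) = (1/√(2π))·e^{−d₁²/2} = 0.393699
Θ = −S·φ(d₁)·σ/(2√T) − r·K·e^{−rT}·N(d₂) = −27.506792 − 3.916469 = -31.423261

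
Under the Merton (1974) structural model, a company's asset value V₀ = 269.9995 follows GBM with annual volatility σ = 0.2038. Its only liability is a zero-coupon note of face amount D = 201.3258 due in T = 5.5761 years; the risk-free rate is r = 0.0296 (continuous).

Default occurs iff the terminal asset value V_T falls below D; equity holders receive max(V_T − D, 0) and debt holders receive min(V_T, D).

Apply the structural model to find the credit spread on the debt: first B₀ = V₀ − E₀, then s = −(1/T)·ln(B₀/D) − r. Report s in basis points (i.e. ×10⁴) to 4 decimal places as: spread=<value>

Equity is a call on the firm's assets struck at D = 201.3258:
d₁ = [ln(V₀/D) + (r + σ²/2)T] / (σ√T)
   = [ln(269.9995/201.3258) + (0.0296 + 0.5·0.2038²)·5.5761] / (0.2038·√5.5761)
   = [0.293496 + 0.280853] / 0.481249 = 1.193454
d₂ = d₁ − σ√T = 1.193454 − 0.481249 = 0.712206
N(d₁) = 0.883654,  N(d₂) = 0.761831,  e^(−rT) = 0.847849
E₀ = V₀·N(d₁) − D·e^(−rT)·N(d₂)
   = 269.9995·0.883654 − 201.3258·0.847849·0.761831 = 108.546244
B₀ = V₀ − E₀ = 269.9995 − 108.546244 = 161.453256
spread = −(1/T)·ln(B₀/D) − r = −(1/5.5761)·ln(161.453256/201.3258) − 0.0296 = 0.00998122
in basis points: 0.00998122 × 10⁴ = 99.8122 bp

spread=99.8122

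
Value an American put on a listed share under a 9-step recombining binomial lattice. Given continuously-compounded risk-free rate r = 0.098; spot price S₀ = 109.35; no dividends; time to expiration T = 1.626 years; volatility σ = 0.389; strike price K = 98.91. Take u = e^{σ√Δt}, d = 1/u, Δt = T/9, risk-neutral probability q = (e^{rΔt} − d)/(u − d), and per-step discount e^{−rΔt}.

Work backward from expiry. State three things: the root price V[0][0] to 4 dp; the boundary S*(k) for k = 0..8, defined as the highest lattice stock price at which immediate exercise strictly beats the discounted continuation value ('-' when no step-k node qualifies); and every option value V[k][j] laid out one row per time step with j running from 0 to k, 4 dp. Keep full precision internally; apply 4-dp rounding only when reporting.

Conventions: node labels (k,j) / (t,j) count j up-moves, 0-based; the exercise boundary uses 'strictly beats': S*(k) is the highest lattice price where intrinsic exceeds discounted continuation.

price = 10.4349
boundary = - - - 66.5878 56.4400 66.5878 56.4400 66.5878 78.5602
tree:
10.4349
15.6473 5.8411
22.8354 9.3561 2.7015
32.3222 14.6083 4.6868 0.9075
42.4700 22.1261 7.9672 1.7301 0.1568
51.0714 32.3222 13.1998 3.2682 0.3275 0.0000
58.3619 42.4700 21.1428 6.1052 0.6837 0.0000 0.0000
64.5413 51.0714 32.3222 11.2469 1.4277 0.0000 0.0000 0.0000
69.7790 58.3619 42.4700 20.3498 2.9811 0.0000 0.0000 0.0000 0.0000
74.2185 64.5413 51.0714 32.3222 6.2247 0.0000 0.0000 0.0000 0.0000 0.0000

Δt=0.18067, u=1.17980, d=0.84760, q=0.51253, disc=e^(-rΔt)=0.98245
k=9 terminal: V=max(K-S,0) → 74.2185 64.5413 51.0714 32.3222 6.2247 0.0000 0.0000 0.0000 0.0000 0.0000
k=8: j=0 S=29.1310 intr=69.7790 cont=68.0432 V=69.7790[EX]; j=1 S=40.5481 intr=58.3619 cont=56.6261 V=58.3619[EX]; j=2 S=56.4400 intr=42.4700 cont=40.7342 V=42.4700[EX]; j=3 S=78.5602 intr=20.3498 cont=18.6139 V=20.3498[EX]; j=4 S=109.3500 intr=0.0000 cont=2.9811 V=2.9811[hold]; j=5 S=152.2071 intr=0.0000 cont=0.0000 V=0.0000[hold]; j=6 S=211.8609 intr=0.0000 cont=0.0000 V=0.0000[hold]; j=7 S=294.8946 intr=0.0000 cont=0.0000 V=0.0000[hold]; j=8 S=410.4714 intr=0.0000 cont=0.0000 V=0.0000[hold]  S*(8)=78.5602
k=7: j=0 S=34.3687 intr=64.5413 cont=62.8055 V=64.5413[EX]; j=1 S=47.8386 intr=51.0714 cont=49.3356 V=51.0714[EX]; j=2 S=66.5878 intr=32.3222 cont=30.5864 V=32.3222[EX]; j=3 S=92.6853 intr=6.2247 cont=11.2469 V=11.2469[hold]; j=4 S=129.0110 intr=0.0000 cont=1.4277 V=1.4277[hold]; j=5 S=179.5737 intr=0.0000 cont=0.0000 V=0.0000[hold]; j=6 S=249.9533 intr=0.0000 cont=0.0000 V=0.0000[hold]; j=7 S=347.9164 intr=0.0000 cont=0.0000 V=0.0000[hold]  S*(7)=66.5878
k=6: j=0 S=40.5481 intr=58.3619 cont=56.6261 V=58.3619[EX]; j=1 S=56.4400 intr=42.4700 cont=40.7342 V=42.4700[EX]; j=2 S=78.5602 intr=20.3498 cont=21.1428 V=21.1428[hold]; j=3 S=109.3500 intr=0.0000 cont=6.1052 V=6.1052[hold]; j=4 S=152.2071 intr=0.0000 cont=0.6837 V=0.6837[hold]; j=5 S=211.8609 intr=0.0000 cont=0.0000 V=0.0000[hold]; j=6 S=294.8946 intr=0.0000 cont=0.0000 V=0.0000[hold]  S*(6)=56.4400
k=5: j=0 S=47.8386 intr=51.0714 cont=49.3356 V=51.0714[EX]; j=1 S=66.5878 intr=32.3222 cont=30.9857 V=32.3222[EX]; j=2 S=92.6853 intr=6.2247 cont=13.1998 V=13.1998[hold]; j=3 S=129.0110 intr=0.0000 cont=3.2682 V=3.2682[hold]; j=4 S=179.5737 intr=0.0000 cont=0.3275 V=0.3275[hold]; j=5 S=249.9533 intr=0.0000 cont=0.0000 V=0.0000[hold]  S*(5)=66.5878
k=4: j=0 S=56.4400 intr=42.4700 cont=40.7342 V=42.4700[EX]; j=1 S=78.5602 intr=20.3498 cont=22.1261 V=22.1261[hold]; j=2 S=109.3500 intr=0.0000 cont=7.9672 V=7.9672[hold]; j=3 S=152.2071 intr=0.0000 cont=1.7301 V=1.7301[hold]; j=4 S=211.8609 intr=0.0000 cont=0.1568 V=0.1568[hold]  S*(4)=56.4400
k=3: j=0 S=66.5878 intr=32.3222 cont=31.4808 V=32.3222[EX]; j=1 S=92.6853 intr=6.2247 cont=14.6083 V=14.6083[hold]; j=2 S=129.0110 intr=0.0000 cont=4.6868 V=4.6868[hold]; j=3 S=179.5737 intr=0.0000 cont=0.9075 V=0.9075[hold]  S*(3)=66.5878
k=2: j=0 S=78.5602 intr=20.3498 cont=22.8354 V=22.8354[hold]; j=1 S=109.3500 intr=0.0000 cont=9.3561 V=9.3561[hold]; j=2 S=152.2071 intr=0.0000 cont=2.7015 V=2.7015[hold]  S*(2)=-
k=1: j=0 S=92.6853 intr=6.2247 cont=15.6473 V=15.6473[hold]; j=1 S=129.0110 intr=0.0000 cont=5.8411 V=5.8411[hold]  S*(1)=-
k=0: j=0 S=109.3500 intr=0.0000 cont=10.4349 V=10.4349[hold]  S*(0)=-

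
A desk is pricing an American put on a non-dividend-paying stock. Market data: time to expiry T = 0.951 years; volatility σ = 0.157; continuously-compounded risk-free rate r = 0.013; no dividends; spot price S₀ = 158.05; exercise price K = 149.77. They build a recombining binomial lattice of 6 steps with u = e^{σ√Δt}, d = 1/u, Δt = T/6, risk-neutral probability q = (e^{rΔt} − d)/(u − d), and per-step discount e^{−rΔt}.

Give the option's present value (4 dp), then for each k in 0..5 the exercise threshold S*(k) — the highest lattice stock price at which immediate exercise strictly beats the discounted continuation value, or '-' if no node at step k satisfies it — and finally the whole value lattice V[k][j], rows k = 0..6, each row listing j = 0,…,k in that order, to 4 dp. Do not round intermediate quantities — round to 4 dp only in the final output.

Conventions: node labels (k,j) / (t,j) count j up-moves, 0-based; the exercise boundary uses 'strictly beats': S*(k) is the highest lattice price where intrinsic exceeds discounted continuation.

params: Δt=0.15850 u=1.06450 d=0.93941 q=0.50087 e^(-rΔt)=0.99794
t_6 payoffs: 41.1471 26.6830 10.2927 0.0000 0.0000 0.0000 0.0000
t_5: node(5,0) S=115.6290 payoff=34.1410 vs cont=33.8327 → 34.1410 [stop]  node(5,1) S=131.0261 payoff=18.7439 vs cont=18.4356 → 18.7439 [stop]  node(5,2) S=148.4735 payoff=1.2965 vs cont=5.1269 → 5.1269 [wait]  node(5,3) S=168.2442 payoff=0.0000 vs cont=0.0000 → 0.0000 [wait]  node(5,4) S=190.6475 payoff=0.0000 vs cont=0.0000 → 0.0000 [wait]  node(5,5) S=216.0341 payoff=0.0000 vs cont=0.0000 → 0.0000 [wait]  ⇒ S*(5)=131.0261
t_4: node(4,0) S=123.0870 payoff=26.6830 vs cont=26.3747 → 26.6830 [stop]  node(4,1) S=139.4773 payoff=10.2927 vs cont=11.8990 → 11.8990 [wait]  node(4,2) S=158.0500 payoff=0.0000 vs cont=2.5537 → 2.5537 [wait]  node(4,3) S=179.0959 payoff=0.0000 vs cont=0.0000 → 0.0000 [wait]  node(4,4) S=202.9442 payoff=0.0000 vs cont=0.0000 → 0.0000 [wait]  ⇒ S*(4)=123.0870
t_3: node(3,0) S=131.0261 payoff=18.7439 vs cont=19.2385 → 19.2385 [wait]  node(3,1) S=148.4735 payoff=1.2965 vs cont=7.2034 → 7.2034 [wait]  node(3,2) S=168.2442 payoff=0.0000 vs cont=1.2720 → 1.2720 [wait]  node(3,3) S=190.6475 payoff=0.0000 vs cont=0.0000 → 0.0000 [wait]  ⇒ S*(3)=-
t_2: node(2,0) S=139.4773 payoff=10.2927 vs cont=13.1833 → 13.1833 [wait]  node(2,1) S=158.0500 payoff=0.0000 vs cont=4.2238 → 4.2238 [wait]  node(2,2) S=179.0959 payoff=0.0000 vs cont=0.6336 → 0.6336 [wait]  ⇒ S*(2)=-
t_1: node(1,0) S=148.4735 payoff=1.2965 vs cont=8.6779 → 8.6779 [wait]  node(1,1) S=168.2442 payoff=0.0000 vs cont=2.4206 → 2.4206 [wait]  ⇒ S*(1)=-
t_0: node(0,0) S=158.0500 payoff=0.0000 vs cont=5.5324 → 5.5324 [wait]  ⇒ S*(0)=-

price = 5.5324
boundary = - - - - 123.0870 131.0261
tree:
5.5324
8.6779 2.4206
13.1833 4.2238 0.6336
19.2385 7.2034 1.2720 0.0000
26.6830 11.8990 2.5537 0.0000 0.0000
34.1410 18.7439 5.1269 0.0000 0.0000 0.0000
41.1471 26.6830 10.2927 0.0000 0.0000 0.0000 0.0000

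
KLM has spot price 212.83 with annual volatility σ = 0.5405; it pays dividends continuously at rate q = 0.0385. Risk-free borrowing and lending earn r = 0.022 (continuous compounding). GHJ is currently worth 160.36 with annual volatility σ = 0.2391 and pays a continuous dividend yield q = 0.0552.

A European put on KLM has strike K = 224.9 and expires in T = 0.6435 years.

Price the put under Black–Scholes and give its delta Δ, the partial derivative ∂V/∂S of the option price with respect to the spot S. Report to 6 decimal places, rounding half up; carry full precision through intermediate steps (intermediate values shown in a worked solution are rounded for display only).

price = 44.319920
Δ = -0.462456

σ√T = 0.5405·√0.6435 = 0.433581
d₁ = (ln(S/K) + (r−q+σ²/2)T) / (σ√T) = (ln(212.83/224.9) + (0.022−0.0385+0.5405²/2)·0.6435) / 0.433581 = (-0.055162 + 0.083378) / 0.433581 = 0.065077
d₂ = d₁ − σ√T = 0.065077 − 0.433581 = -0.368503
e^{−rT} = 0.985943
e^{−qT} = 0.975530
N(−d₁) = 0.474056,  N(−d₂) = 0.643751
Put price V = K·e^{−rT}·N(−d₂) − S·e^{−qT}·N(−d₁) = 142.744412 − 98.424492 = 44.319920
Δ = −e^{−qT}·N(−d₁) = -0.462456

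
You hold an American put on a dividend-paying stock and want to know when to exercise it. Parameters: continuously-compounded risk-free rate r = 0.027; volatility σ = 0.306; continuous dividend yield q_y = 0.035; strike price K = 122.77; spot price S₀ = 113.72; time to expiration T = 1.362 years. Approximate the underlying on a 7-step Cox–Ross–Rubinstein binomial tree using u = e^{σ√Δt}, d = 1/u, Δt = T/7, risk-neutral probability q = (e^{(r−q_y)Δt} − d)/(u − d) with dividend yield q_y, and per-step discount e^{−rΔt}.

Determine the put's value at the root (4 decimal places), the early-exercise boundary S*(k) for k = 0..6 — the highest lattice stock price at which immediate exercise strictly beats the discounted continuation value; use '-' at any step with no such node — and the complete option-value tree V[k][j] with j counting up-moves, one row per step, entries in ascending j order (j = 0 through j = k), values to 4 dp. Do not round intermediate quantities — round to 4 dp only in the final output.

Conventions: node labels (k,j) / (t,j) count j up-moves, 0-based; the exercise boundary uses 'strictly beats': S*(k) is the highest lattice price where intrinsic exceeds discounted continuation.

price = 21.8039
boundary = - - - - 66.2761 75.8538 86.8154
tree:
21.8039
29.1684 13.4275
37.7586 19.4407 6.5382
47.1072 27.2407 10.5271 1.9410
56.4939 36.6518 16.5295 3.6171 0.0000
64.8622 46.9162 25.0486 6.7406 0.0000 0.0000
72.1739 56.4939 35.9546 12.5614 0.0000 0.0000 0.0000
78.5624 64.8622 46.9162 23.4088 0.0000 0.0000 0.0000 0.0000

Δt=0.19457  u=1.14451  d=0.87374  q=0.46056  discount=0.99476
step 7 (expiry): payoffs max(K−S,0) = 78.5624 64.8622 46.9162 23.4088 0.0000 0.0000 0.0000 0.0000
step 6: (k=6,j=0): S=50.5961, K−S=72.1739, hold=71.8740 ⇒ V=72.1739 exercise | (k=6,j=1): S=66.2761, K−S=56.4939, hold=56.3004 ⇒ V=56.4939 exercise | (k=6,j=2): S=86.8154, K−S=35.9546, hold=35.9005 ⇒ V=35.9546 exercise | (k=6,j=3): S=113.7200, K−S=9.0500, hold=12.5614 ⇒ V=12.5614 continue | (k=6,j=4): S=148.9624, K−S=0.0000, hold=0.0000 ⇒ V=0.0000 continue | (k=6,j=5): S=195.1266, K−S=0.0000, hold=0.0000 ⇒ V=0.0000 continue | (k=6,j=6): S=255.5974, K−S=0.0000, hold=0.0000 ⇒ V=0.0000 continue  boundary S*=86.8154
step 5: (k=5,j=0): S=57.9078, K−S=64.8622, hold=64.6119 ⇒ V=64.8622 exercise | (k=5,j=1): S=75.8538, K−S=46.9162, hold=46.7878 ⇒ V=46.9162 exercise | (k=5,j=2): S=99.3612, K−S=23.4088, hold=25.0486 ⇒ V=25.0486 continue | (k=5,j=3): S=130.1538, K−S=0.0000, hold=6.7406 ⇒ V=6.7406 continue | (k=5,j=4): S=170.4891, K−S=0.0000, hold=0.0000 ⇒ V=0.0000 continue | (k=5,j=5): S=223.3246, K−S=0.0000, hold=0.0000 ⇒ V=0.0000 continue  boundary S*=75.8538
step 4: (k=4,j=0): S=66.2761, K−S=56.4939, hold=56.3004 ⇒ V=56.4939 exercise | (k=4,j=1): S=86.8154, K−S=35.9546, hold=36.6518 ⇒ V=36.6518 continue | (k=4,j=2): S=113.7200, K−S=9.0500, hold=16.5295 ⇒ V=16.5295 continue | (k=4,j=3): S=148.9624, K−S=0.0000, hold=3.6171 ⇒ V=3.6171 continue | (k=4,j=4): S=195.1266, K−S=0.0000, hold=0.0000 ⇒ V=0.0000 continue  boundary S*=66.2761
step 3: (k=3,j=0): S=75.8538, K−S=46.9162, hold=47.1072 ⇒ V=47.1072 continue | (k=3,j=1): S=99.3612, K−S=23.4088, hold=27.2407 ⇒ V=27.2407 continue | (k=3,j=2): S=130.1538, K−S=0.0000, hold=10.5271 ⇒ V=10.5271 continue | (k=3,j=3): S=170.4891, K−S=0.0000, hold=1.9410 ⇒ V=1.9410 continue  boundary S*=-
step 2: (k=2,j=0): S=86.8154, K−S=35.9546, hold=37.7586 ⇒ V=37.7586 continue | (k=2,j=1): S=113.7200, K−S=9.0500, hold=19.4407 ⇒ V=19.4407 continue | (k=2,j=2): S=148.9624, K−S=0.0000, hold=6.5382 ⇒ V=6.5382 continue  boundary S*=-
step 1: (k=1,j=0): S=99.3612, K−S=23.4088, hold=29.1684 ⇒ V=29.1684 continue | (k=1,j=1): S=130.1538, K−S=0.0000, hold=13.4275 ⇒ V=13.4275 continue  boundary S*=-
step 0: (k=0,j=0): S=113.7200, K−S=9.0500, hold=21.8039 ⇒ V=21.8039 continue  boundary S*=-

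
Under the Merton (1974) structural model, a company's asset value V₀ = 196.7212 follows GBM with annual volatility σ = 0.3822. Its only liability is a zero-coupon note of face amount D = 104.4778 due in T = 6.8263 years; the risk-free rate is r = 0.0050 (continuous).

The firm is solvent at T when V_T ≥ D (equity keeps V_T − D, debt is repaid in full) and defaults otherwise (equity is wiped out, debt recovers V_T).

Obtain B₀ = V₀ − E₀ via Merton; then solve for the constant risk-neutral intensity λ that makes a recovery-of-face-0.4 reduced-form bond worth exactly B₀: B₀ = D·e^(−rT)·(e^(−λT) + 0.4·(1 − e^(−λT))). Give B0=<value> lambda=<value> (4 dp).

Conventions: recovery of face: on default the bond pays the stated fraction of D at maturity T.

Work the structural quantities from V₀ = 196.7212 against face 104.4778:
d₁ = [ln(V₀/D) + (r + σ²/2)T] / (σ√T)
   = [ln(196.7212/104.4778) + (0.0050 + 0.5·0.3822²)·6.8263] / (0.3822·√6.8263)
   = [0.632813 + 0.532714] / 0.998581 = 1.167183
d₂ = d₁ − σ√T = 1.167183 − 0.998581 = 0.168601
N(d₁) = 0.878432,  N(d₂) = 0.566945,  e^(−rT) = 0.966444
E₀ = V₀·N(d₁) − D·e^(−rT)·N(d₂)
   = 196.7212·0.878432 − 104.4778·0.966444·0.566945 = 115.560580
B₀ = V₀ − E₀ = 196.7212 − 115.560580 = 81.160620
e^(−λT) = (B₀·e^(rT)/D − 0.4)/(1 − 0.4) = (81.1606·1.034721/104.4778 − 0.4)/0.6 = 0.67298874
λ = −ln(0.67298874)/6.8263 = 0.058015

B0=81.1606 lambda=0.0580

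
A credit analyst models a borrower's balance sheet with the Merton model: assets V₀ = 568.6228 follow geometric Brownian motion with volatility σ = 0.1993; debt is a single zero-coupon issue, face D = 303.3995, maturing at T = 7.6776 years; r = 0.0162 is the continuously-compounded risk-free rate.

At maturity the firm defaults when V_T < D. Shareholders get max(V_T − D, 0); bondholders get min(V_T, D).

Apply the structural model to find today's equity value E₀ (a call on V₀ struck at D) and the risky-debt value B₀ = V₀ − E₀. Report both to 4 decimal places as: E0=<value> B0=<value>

E0=309.0557 B0=259.5671

With assets at 568.6228 and a single debt payment of 303.3995 at 7.6776 years:
d₁ = [ln(V₀/D) + (r + σ²/2)T] / (σ√T)
   = [ln(568.6228/303.3995) + (0.0162 + 0.5·0.1993²)·7.6776] / (0.1993·√7.6776)
   = [0.628167 + 0.276856] / 0.552230 = 1.638851
d₂ = d₁ − σ√T = 1.638851 − 0.552230 = 1.086621
N(d₁) = 0.949378,  N(d₂) = 0.861398,  e^(−rT) = 0.883047
E₀ = V₀·N(d₁) − D·e^(−rT)·N(d₂)
   = 568.6228·0.949378 − 303.3995·0.883047·0.861398 = 309.055681
B₀ = V₀ − E₀ = 568.6228 − 309.055681 = 259.567119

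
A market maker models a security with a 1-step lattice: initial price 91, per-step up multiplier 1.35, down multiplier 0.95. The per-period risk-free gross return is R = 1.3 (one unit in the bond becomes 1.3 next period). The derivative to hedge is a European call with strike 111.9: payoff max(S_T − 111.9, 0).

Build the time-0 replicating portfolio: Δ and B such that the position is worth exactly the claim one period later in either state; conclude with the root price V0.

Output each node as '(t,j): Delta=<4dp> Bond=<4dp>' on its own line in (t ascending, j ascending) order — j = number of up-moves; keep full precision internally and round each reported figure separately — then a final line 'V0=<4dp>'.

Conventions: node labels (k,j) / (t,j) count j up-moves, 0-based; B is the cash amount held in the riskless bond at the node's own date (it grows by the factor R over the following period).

Since d<R<u, set p* = (R−d)/(u−d) = 0.8750; price each node as the discounted p*-expectation of its children.
Payoffs at expiry: V(1,0)=0.0000, V(1,1)=10.9500
(0,0): S=91.0000. Δ = (V_up−V_dn)/(S_up−S_dn) = (10.9500−0.0000)/(122.8500−86.4500) = 0.3008. V = [p*·10.9500 + (1−p*)·0.0000]/1.3 = 7.3702. B = V − Δ·S = -20.0048.
Verification: the root portfolio costs Δ(0,0)·S0 + B(0,0) = 7.3702, matching V0.

(0,0): Delta=0.3008 Bond=-20.0048
V0=7.3702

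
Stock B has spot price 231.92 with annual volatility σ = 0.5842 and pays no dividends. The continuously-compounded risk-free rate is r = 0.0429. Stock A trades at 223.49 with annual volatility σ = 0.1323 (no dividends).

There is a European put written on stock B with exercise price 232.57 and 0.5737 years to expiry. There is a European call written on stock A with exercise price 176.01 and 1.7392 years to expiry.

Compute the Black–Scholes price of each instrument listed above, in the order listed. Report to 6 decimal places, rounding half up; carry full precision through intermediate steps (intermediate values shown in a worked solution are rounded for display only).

[stock B put K=232.57]
σ√T = 0.5842·√0.5737 = 0.442491
d₁ = (ln(S/K) + (r+σ²/2)T) / (σ√T) = (ln(231.92/232.57) + (0.0429+0.5842²/2)·0.5737) / 0.442491 = (-0.002799 + 0.122511) / 0.442491 = 0.270541
d₂ = d₁ − σ√T = 0.270541 − 0.442491 = -0.171949
e^{−rT} = 0.975689
N(−d₁) = 0.393372,  N(−d₂) = 0.568261
price = K·e^{−rT}·N(−d₂) − S·N(−d₁) = 128.947541 − 91.230831 = 37.716710
[stock A call K=176.01]
σ√T = 0.1323·√1.7392 = 0.174476
d₁ = (ln(S/K) + (r+σ²/2)T) / (σ√T) = (ln(223.49/176.01) + (0.0429+0.1323²/2)·1.7392) / 0.174476 = (0.238826 + 0.089833) / 0.174476 = 1.883693
d₂ = d₁ − σ√T = 1.883693 − 0.174476 = 1.709217
e^{−rT} = 0.928104
N(d₁) = 0.970197,  N(d₂) = 0.956295
price = S·N(d₁) − K·e^{−rT}·N(d₂) = 216.829270 − 156.216043 = 60.613227

price(stock B put K=232.57) = 37.716710
price(stock A call K=176.01) = 60.613227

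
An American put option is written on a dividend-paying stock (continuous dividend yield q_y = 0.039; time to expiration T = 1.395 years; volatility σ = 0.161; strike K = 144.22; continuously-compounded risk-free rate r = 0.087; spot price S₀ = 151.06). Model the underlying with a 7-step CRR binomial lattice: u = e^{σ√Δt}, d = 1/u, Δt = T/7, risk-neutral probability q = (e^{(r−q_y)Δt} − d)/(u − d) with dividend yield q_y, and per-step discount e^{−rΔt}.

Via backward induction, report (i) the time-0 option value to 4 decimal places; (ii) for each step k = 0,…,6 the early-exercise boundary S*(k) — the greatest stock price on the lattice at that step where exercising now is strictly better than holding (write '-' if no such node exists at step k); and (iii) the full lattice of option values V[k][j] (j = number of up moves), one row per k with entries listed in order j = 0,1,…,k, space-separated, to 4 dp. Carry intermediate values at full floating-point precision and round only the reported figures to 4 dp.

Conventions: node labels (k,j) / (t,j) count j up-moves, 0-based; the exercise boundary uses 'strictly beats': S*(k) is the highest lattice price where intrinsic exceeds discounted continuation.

price = 5.1366
boundary = - - - 121.7609 113.3167 121.7609 130.8343
tree:
5.1366
8.6730 2.3934
14.2082 4.3995 0.8206
22.4591 7.8786 1.6798 0.1405
30.9033 13.6290 3.4029 0.3170 0.0000
38.7619 22.4591 6.8049 0.7149 0.0000 0.0000
46.0755 30.9033 13.3857 1.6122 0.0000 0.0000 0.0000
52.8819 38.7619 22.4591 3.6361 0.0000 0.0000 0.0000 0.0000

Δt=0.19929  u=1.07452  d=0.93065  q=0.54885  discount=0.98281
step 7 (expiry): payoffs max(K−S,0) = 52.8819 38.7619 22.4591 3.6361 0.0000 0.0000 0.0000 0.0000
step 6: (k=6,j=0): S=98.1445, K−S=46.0755, hold=44.3564 ⇒ V=46.0755 exercise | (k=6,j=1): S=113.3167, K−S=30.9033, hold=29.3017 ⇒ V=30.9033 exercise | (k=6,j=2): S=130.8343, K−S=13.3857, hold=11.9197 ⇒ V=13.3857 exercise | (k=6,j=3): S=151.0600, K−S=0.0000, hold=1.6122 ⇒ V=1.6122 continue | (k=6,j=4): S=174.4124, K−S=0.0000, hold=0.0000 ⇒ V=0.0000 continue | (k=6,j=5): S=201.3748, K−S=0.0000, hold=0.0000 ⇒ V=0.0000 continue | (k=6,j=6): S=232.5054, K−S=0.0000, hold=0.0000 ⇒ V=0.0000 continue  boundary S*=130.8343
step 5: (k=5,j=0): S=105.4581, K−S=38.7619, hold=37.0995 ⇒ V=38.7619 exercise | (k=5,j=1): S=121.7609, K−S=22.4591, hold=20.9229 ⇒ V=22.4591 exercise | (k=5,j=2): S=140.5839, K−S=3.6361, hold=6.8049 ⇒ V=6.8049 continue | (k=5,j=3): S=162.3168, K−S=0.0000, hold=0.7149 ⇒ V=0.7149 continue | (k=5,j=4): S=187.4093, K−S=0.0000, hold=0.0000 ⇒ V=0.0000 continue | (k=5,j=5): S=216.3810, K−S=0.0000, hold=0.0000 ⇒ V=0.0000 continue  boundary S*=121.7609
step 4: (k=4,j=0): S=113.3167, K−S=30.9033, hold=29.3017 ⇒ V=30.9033 exercise | (k=4,j=1): S=130.8343, K−S=13.3857, hold=13.6290 ⇒ V=13.6290 continue | (k=4,j=2): S=151.0600, K−S=0.0000, hold=3.4029 ⇒ V=3.4029 continue | (k=4,j=3): S=174.4124, K−S=0.0000, hold=0.3170 ⇒ V=0.3170 continue | (k=4,j=4): S=201.3748, K−S=0.0000, hold=0.0000 ⇒ V=0.0000 continue  boundary S*=113.3167
step 3: (k=3,j=0): S=121.7609, K−S=22.4591, hold=21.0541 ⇒ V=22.4591 exercise | (k=3,j=1): S=140.5839, K−S=3.6361, hold=7.8786 ⇒ V=7.8786 continue | (k=3,j=2): S=162.3168, K−S=0.0000, hold=1.6798 ⇒ V=1.6798 continue | (k=3,j=3): S=187.4093, K−S=0.0000, hold=0.1405 ⇒ V=0.1405 continue  boundary S*=121.7609
step 2: (k=2,j=0): S=130.8343, K−S=13.3857, hold=14.2082 ⇒ V=14.2082 continue | (k=2,j=1): S=151.0600, K−S=0.0000, hold=4.3995 ⇒ V=4.3995 continue | (k=2,j=2): S=174.4124, K−S=0.0000, hold=0.8206 ⇒ V=0.8206 continue  boundary S*=-
step 1: (k=1,j=0): S=140.5839, K−S=3.6361, hold=8.6730 ⇒ V=8.6730 continue | (k=1,j=1): S=162.3168, K−S=0.0000, hold=2.3934 ⇒ V=2.3934 continue  boundary S*=-
step 0: (k=0,j=0): S=151.0600, K−S=0.0000, hold=5.1366 ⇒ V=5.1366 continue  boundary S*=-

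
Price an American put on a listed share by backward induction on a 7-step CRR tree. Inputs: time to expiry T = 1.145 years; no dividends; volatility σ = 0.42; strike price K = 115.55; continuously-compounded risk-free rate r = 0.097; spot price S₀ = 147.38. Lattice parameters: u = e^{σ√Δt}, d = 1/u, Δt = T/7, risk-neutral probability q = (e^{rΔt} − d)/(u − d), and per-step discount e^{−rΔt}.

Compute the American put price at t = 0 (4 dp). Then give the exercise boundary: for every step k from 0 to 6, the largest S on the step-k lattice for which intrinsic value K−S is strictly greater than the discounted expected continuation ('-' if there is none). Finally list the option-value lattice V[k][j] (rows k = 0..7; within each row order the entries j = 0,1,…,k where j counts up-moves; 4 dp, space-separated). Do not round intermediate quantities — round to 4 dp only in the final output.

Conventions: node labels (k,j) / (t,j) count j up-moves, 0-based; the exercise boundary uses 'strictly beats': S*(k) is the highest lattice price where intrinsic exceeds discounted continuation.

price = 7.1845
boundary = - - - - 74.7056 88.5370 74.7056
tree:
7.1845
11.6676 3.0089
18.4145 5.4105 0.7454
28.0464 9.5376 1.5284 0.0000
40.8444 16.3652 3.1338 0.0000 0.0000
52.5149 27.0130 6.4255 0.0000 0.0000 0.0000
62.3623 40.8444 13.1746 0.0000 0.0000 0.0000 0.0000
70.6714 52.5149 27.0130 0.0000 0.0000 0.0000 0.0000 0.0000

Δt=0.16357, u=1.18514, d=0.84378, q=0.50449, disc=e^(-rΔt)=0.98426
k=7 terminal: V=max(K-S,0) → 70.6714 52.5149 27.0130 0.0000 0.0000 0.0000 0.0000 0.0000
k=6: j=0 S=53.1877 intr=62.3623 cont=60.5434 V=62.3623[EX]; j=1 S=74.7056 intr=40.8444 cont=39.0255 V=40.8444[EX]; j=2 S=104.9291 intr=10.6209 cont=13.1746 V=13.1746[hold]; j=3 S=147.3800 intr=0.0000 cont=0.0000 V=0.0000[hold]; j=4 S=207.0051 intr=0.0000 cont=0.0000 V=0.0000[hold]; j=5 S=290.7526 intr=0.0000 cont=0.0000 V=0.0000[hold]; j=6 S=408.3817 intr=0.0000 cont=0.0000 V=0.0000[hold]  S*(6)=74.7056
k=5: j=0 S=63.0351 intr=52.5149 cont=50.6960 V=52.5149[EX]; j=1 S=88.5370 intr=27.0130 cont=26.4622 V=27.0130[EX]; j=2 S=124.3562 intr=0.0000 cont=6.4255 V=6.4255[hold]; j=3 S=174.6666 intr=0.0000 cont=0.0000 V=0.0000[hold]; j=4 S=245.3310 intr=0.0000 cont=0.0000 V=0.0000[hold]; j=5 S=344.5839 intr=0.0000 cont=0.0000 V=0.0000[hold]  S*(5)=88.5370
k=4: j=0 S=74.7056 intr=40.8444 cont=39.0255 V=40.8444[EX]; j=1 S=104.9291 intr=10.6209 cont=16.3652 V=16.3652[hold]; j=2 S=147.3800 intr=0.0000 cont=3.1338 V=3.1338[hold]; j=3 S=207.0051 intr=0.0000 cont=0.0000 V=0.0000[hold]; j=4 S=290.7526 intr=0.0000 cont=0.0000 V=0.0000[hold]  S*(4)=74.7056
k=3: j=0 S=88.5370 intr=27.0130 cont=28.0464 V=28.0464[hold]; j=1 S=124.3562 intr=0.0000 cont=9.5376 V=9.5376[hold]; j=2 S=174.6666 intr=0.0000 cont=1.5284 V=1.5284[hold]; j=3 S=245.3310 intr=0.0000 cont=0.0000 V=0.0000[hold]  S*(3)=-
k=2: j=0 S=104.9291 intr=10.6209 cont=18.4145 V=18.4145[hold]; j=1 S=147.3800 intr=0.0000 cont=5.4105 V=5.4105[hold]; j=2 S=207.0051 intr=0.0000 cont=0.7454 V=0.7454[hold]  S*(2)=-
k=1: j=0 S=124.3562 intr=0.0000 cont=11.6676 V=11.6676[hold]; j=1 S=174.6666 intr=0.0000 cont=3.0089 V=3.0089[hold]  S*(1)=-
k=0: j=0 S=147.3800 intr=0.0000 cont=7.1845 V=7.1845[hold]  S*(0)=-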